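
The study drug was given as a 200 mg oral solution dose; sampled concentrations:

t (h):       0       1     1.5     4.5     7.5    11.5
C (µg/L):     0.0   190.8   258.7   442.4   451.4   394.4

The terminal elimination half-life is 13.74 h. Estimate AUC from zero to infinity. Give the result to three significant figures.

AUC = 12100 µg/L·h

Trapezoidal AUC_0→11.5:
  [0→1]: (0.0+190.8)/2 × 1 = 95.4
  [1→1.5]: (190.8+258.7)/2 × 0.5 = 112.375
  [1.5→4.5]: (258.7+442.4)/2 × 3 = 1051.65
  [4.5→7.5]: (442.4+451.4)/2 × 3 = 1340.7
  [7.5→11.5]: (451.4+394.4)/2 × 4 = 1691.6
  Sum = 4291.725 µg/L·h
k_e = ln2 / t½ = 0.693147 / 13.74 = 0.0504 h^-1
Extrapolated tail: C_last / k_e = 394.4 / 0.0504 = 7825.397
AUC_0→∞ = 4291.725 + 7825.397 = 12117.122 µg/L·h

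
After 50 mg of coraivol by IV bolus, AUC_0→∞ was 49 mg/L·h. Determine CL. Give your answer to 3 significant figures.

CL = Dose_iv / AUC_0→∞
   = 50 / 49 = 1.02041 L/h

CL = 1.02 L/h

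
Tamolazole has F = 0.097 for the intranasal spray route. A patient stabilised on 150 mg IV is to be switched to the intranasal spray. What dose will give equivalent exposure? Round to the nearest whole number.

D_intranasal = 1546 mg

For equal systemic exposure: F × D_ev = D_iv
D_ev = D_iv / F = 150 / 0.097 = 1546.39 mg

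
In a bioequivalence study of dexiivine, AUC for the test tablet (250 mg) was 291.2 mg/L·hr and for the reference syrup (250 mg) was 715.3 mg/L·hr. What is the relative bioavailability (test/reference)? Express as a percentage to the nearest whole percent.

F_rel = (AUC_test/D_test) / (AUC_ref/D_ref)
      = (291.2/250) / (715.3/250)
      = 1.1648 / 2.8612 = 0.4071 = 40.71%

F_rel = 41%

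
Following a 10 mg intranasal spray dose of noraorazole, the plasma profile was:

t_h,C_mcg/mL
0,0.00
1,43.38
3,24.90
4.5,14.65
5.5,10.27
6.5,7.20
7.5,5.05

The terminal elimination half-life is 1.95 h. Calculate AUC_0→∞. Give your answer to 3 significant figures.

AUC = 161 mcg/mL·h

Trapezoidal AUC_0→7.5:
  [0→1]: (0.00+43.38)/2 × 1 = 21.69
  [1→3]: (43.38+24.90)/2 × 2 = 68.28
  [3→4.5]: (24.90+14.65)/2 × 1.5 = 29.6625
  [4.5→5.5]: (14.65+10.27)/2 × 1 = 12.46
  [5.5→6.5]: (10.27+7.20)/2 × 1 = 8.735
  [6.5→7.5]: (7.20+5.05)/2 × 1 = 6.125
  Sum = 146.9525 mcg/mL·h
k_e = ln2 / t½ = 0.693147 / 1.95 = 0.3555 h^-1
Extrapolated tail: C_last / k_e = 5.05 / 0.3555 = 14.205
AUC_0→∞ = 146.9525 + 14.205 = 161.1575 mcg/mL·h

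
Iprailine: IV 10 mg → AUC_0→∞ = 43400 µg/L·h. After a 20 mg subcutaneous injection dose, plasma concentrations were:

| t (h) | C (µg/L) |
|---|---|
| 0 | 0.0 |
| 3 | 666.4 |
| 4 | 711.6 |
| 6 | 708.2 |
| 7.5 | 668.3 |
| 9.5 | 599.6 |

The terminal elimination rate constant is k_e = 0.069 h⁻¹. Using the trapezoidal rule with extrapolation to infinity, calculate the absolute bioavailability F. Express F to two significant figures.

F = 0.16

Trapezoidal AUC_0→9.5 (subcutaneous injection):
  [0→3]: (0.0+666.4)/2 × 3 = 999.6
  [3→4]: (666.4+711.6)/2 × 1 = 689.0
  [4→6]: (711.6+708.2)/2 × 2 = 1419.8
  [6→7.5]: (708.2+668.3)/2 × 1.5 = 1032.375
  [7.5→9.5]: (668.3+599.6)/2 × 2 = 1267.9
  Sum = 5408.675 µg/L·h
Tail: C_last/k_e = 599.6/0.069 = 8689.855
AUC_0→∞ (subcutaneous injection) = 5408.675 + 8689.855 = 14098.53 µg/L·h
F = (AUC_ev/D_ev)/(AUC_iv/D_iv) = (14098.53/20)/(43400/10) = 704.9265/4340 = 0.1624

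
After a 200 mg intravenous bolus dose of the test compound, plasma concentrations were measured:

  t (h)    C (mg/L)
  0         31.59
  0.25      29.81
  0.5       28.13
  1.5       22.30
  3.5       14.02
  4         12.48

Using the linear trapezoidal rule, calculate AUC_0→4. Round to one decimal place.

AUC = 83.1 mg/L·h

Trapezoidal AUC_0→4:
  [0→0.25]: (31.59+29.81)/2 × 0.25 = 7.675
  [0.25→0.5]: (29.81+28.13)/2 × 0.25 = 7.2425
  [0.5→1.5]: (28.13+22.30)/2 × 1 = 25.215
  [1.5→3.5]: (22.30+14.02)/2 × 2 = 36.32
  [3.5→4]: (14.02+12.48)/2 × 0.5 = 6.625
  Sum = 83.0775 mg/L·h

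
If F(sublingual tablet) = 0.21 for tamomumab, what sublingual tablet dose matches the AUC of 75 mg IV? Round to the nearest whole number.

D_sublingual = 357 mg

For equal systemic exposure: F × D_ev = D_iv
D_ev = D_iv / F = 75 / 0.21 = 357.143 mg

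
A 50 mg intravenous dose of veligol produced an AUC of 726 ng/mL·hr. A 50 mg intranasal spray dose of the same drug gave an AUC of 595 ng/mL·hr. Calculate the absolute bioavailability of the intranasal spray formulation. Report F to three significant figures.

F = (AUC_ev / D_ev) / (AUC_iv / D_iv)
  = (595/50) / (726/50)
  = 11.9 / 14.52 = 0.8196

F = 0.820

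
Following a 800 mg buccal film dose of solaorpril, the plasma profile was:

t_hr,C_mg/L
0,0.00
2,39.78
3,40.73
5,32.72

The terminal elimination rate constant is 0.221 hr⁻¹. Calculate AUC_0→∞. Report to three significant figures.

AUC = 302 mg/L·hr

Trapezoidal AUC_0→5:
  [0→2]: (0.00+39.78)/2 × 2 = 39.78
  [2→3]: (39.78+40.73)/2 × 1 = 40.255
  [3→5]: (40.73+32.72)/2 × 2 = 73.45
  Sum = 153.485 mg/L·hr
Extrapolated tail: C_last / k_e = 32.72 / 0.221 = 148.054
AUC_0→∞ = 153.485 + 148.054 = 301.539 mg/L·hr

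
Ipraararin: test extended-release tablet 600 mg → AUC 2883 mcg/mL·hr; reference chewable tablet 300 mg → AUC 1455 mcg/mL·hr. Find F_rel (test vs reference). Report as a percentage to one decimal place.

F_rel = (AUC_test/D_test) / (AUC_ref/D_ref)
      = (2883/600) / (1455/300)
      = 4.805 / 4.85 = 0.9907 = 99.07%

F_rel = 99.1%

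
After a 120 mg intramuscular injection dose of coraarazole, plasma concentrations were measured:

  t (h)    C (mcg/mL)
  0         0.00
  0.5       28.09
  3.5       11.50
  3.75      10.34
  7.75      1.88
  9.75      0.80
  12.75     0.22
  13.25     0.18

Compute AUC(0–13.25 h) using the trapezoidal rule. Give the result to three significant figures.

Trapezoidal AUC_0→13.25:
  [0→0.5]: (0.00+28.09)/2 × 0.5 = 7.0225
  [0.5→3.5]: (28.09+11.50)/2 × 3 = 59.385
  [3.5→3.75]: (11.50+10.34)/2 × 0.25 = 2.73
  [3.75→7.75]: (10.34+1.88)/2 × 4 = 24.44
  [7.75→9.75]: (1.88+0.80)/2 × 2 = 2.68
  [9.75→12.75]: (0.80+0.22)/2 × 3 = 1.53
  [12.75→13.25]: (0.22+0.18)/2 × 0.5 = 0.1
  Sum = 97.8875 mcg/mL·h

AUC = 97.9 mcg/mL·h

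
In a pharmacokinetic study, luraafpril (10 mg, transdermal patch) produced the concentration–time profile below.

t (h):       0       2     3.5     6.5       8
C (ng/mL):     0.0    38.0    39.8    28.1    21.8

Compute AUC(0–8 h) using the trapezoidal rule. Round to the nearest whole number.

Trapezoidal AUC_0→8:
  [0→2]: (0.0+38.0)/2 × 2 = 38.0
  [2→3.5]: (38.0+39.8)/2 × 1.5 = 58.35
  [3.5→6.5]: (39.8+28.1)/2 × 3 = 101.85
  [6.5→8]: (28.1+21.8)/2 × 1.5 = 37.425
  Sum = 235.625 ng/mL·h

AUC = 236 ng/mL·h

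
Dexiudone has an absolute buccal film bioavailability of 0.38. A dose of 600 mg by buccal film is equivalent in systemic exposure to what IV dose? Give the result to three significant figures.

Systemic exposure from an extravascular dose = F × D_ev, so the equivalent IV dose is F × D_ev.
D_iv = F × D_ev = 0.38 × 600 = 228 mg

D_iv = 228 mg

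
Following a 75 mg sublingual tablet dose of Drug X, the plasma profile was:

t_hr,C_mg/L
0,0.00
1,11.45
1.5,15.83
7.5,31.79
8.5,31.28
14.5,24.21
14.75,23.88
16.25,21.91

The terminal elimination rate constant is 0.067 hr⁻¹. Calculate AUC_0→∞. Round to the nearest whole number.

Trapezoidal AUC_0→16.25:
  [0→1]: (0.00+11.45)/2 × 1 = 5.725
  [1→1.5]: (11.45+15.83)/2 × 0.5 = 6.82
  [1.5→7.5]: (15.83+31.79)/2 × 6 = 142.86
  [7.5→8.5]: (31.79+31.28)/2 × 1 = 31.535
  [8.5→14.5]: (31.28+24.21)/2 × 6 = 166.47
  [14.5→14.75]: (24.21+23.88)/2 × 0.25 = 6.01125
  [14.75→16.25]: (23.88+21.91)/2 × 1.5 = 34.3425
  Sum = 393.76375 mg/L·hr
Extrapolated tail: C_last / k_e = 21.91 / 0.067 = 327.015
AUC_0→∞ = 393.76375 + 327.015 = 720.77875 mg/L·hr

AUC = 721 mg/L·hr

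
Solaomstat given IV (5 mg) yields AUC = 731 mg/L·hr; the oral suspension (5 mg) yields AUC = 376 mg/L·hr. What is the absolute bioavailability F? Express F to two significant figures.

F = 0.51

F = (AUC_ev / D_ev) / (AUC_iv / D_iv)
  = (376/5) / (731/5)
  = 75.2 / 146.2 = 0.5144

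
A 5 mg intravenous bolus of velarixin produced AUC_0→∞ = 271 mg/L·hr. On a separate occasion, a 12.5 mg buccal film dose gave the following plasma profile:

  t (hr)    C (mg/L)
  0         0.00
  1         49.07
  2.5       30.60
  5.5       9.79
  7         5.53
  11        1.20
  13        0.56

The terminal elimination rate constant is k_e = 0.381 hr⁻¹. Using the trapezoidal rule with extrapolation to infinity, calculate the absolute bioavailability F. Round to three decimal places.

F = 0.255

Trapezoidal AUC_0→13 (buccal film):
  [0→1]: (0.00+49.07)/2 × 1 = 24.535
  [1→2.5]: (49.07+30.60)/2 × 1.5 = 59.7525
  [2.5→5.5]: (30.60+9.79)/2 × 3 = 60.585
  [5.5→7]: (9.79+5.53)/2 × 1.5 = 11.49
  [7→11]: (5.53+1.20)/2 × 4 = 13.46
  [11→13]: (1.20+0.56)/2 × 2 = 1.76
  Sum = 171.5825 mg/L·hr
Tail: C_last/k_e = 0.56/0.381 = 1.470
AUC_0→∞ (buccal film) = 171.5825 + 1.470 = 173.0525 mg/L·hr
F = (AUC_ev/D_ev)/(AUC_iv/D_iv) = (173.0525/12.5)/(271/5) = 13.8442/54.2 = 0.2554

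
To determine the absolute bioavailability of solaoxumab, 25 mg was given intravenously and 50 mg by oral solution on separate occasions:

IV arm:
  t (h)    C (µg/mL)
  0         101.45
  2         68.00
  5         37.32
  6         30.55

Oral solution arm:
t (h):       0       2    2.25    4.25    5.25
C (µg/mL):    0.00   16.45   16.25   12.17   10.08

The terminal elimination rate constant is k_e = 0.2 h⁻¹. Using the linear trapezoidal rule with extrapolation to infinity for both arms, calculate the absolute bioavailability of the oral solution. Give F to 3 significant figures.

F = 0.107

Trapezoidal AUC_0→6 (IV):
  [0→2]: (101.45+68.00)/2 × 2 = 169.45
  [2→5]: (68.00+37.32)/2 × 3 = 157.98
  [5→6]: (37.32+30.55)/2 × 1 = 33.935
  Sum = 361.365 µg/mL·h
IV tail: 30.55/0.2 = 152.750; AUC_iv,0→∞ = 361.365 + 152.750 = 514.115 µg/mL·h
Trapezoidal AUC_0→5.25 (oral solution):
  [0→2]: (0.00+16.45)/2 × 2 = 16.45
  [2→2.25]: (16.45+16.25)/2 × 0.25 = 4.0875
  [2.25→4.25]: (16.25+12.17)/2 × 2 = 28.42
  [4.25→5.25]: (12.17+10.08)/2 × 1 = 11.125
  Sum = 60.0825 µg/mL·h
oral solution tail: 10.08/0.2 = 50.400; AUC_ev,0→∞ = 60.0825 + 50.400 = 110.4825 µg/mL·h
F = (AUC_ev/D_ev)/(AUC_iv/D_iv) = (110.4825/50)/(514.115/25) = 2.20965/20.5646 = 0.1074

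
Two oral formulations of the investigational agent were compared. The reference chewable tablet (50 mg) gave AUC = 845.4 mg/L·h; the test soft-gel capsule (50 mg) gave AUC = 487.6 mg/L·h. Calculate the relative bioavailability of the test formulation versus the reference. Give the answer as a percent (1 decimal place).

F_rel = (AUC_test/D_test) / (AUC_ref/D_ref)
      = (487.6/50) / (845.4/50)
      = 9.752 / 16.908 = 0.5768 = 57.68%

F_rel = 57.7%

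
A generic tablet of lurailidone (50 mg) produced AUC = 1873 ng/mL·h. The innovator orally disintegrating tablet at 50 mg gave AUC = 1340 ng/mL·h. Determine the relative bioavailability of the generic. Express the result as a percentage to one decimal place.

F_rel = (AUC_test/D_test) / (AUC_ref/D_ref)
      = (1873/50) / (1340/50)
      = 37.46 / 26.8 = 1.3978 = 139.78%

F_rel = 139.8%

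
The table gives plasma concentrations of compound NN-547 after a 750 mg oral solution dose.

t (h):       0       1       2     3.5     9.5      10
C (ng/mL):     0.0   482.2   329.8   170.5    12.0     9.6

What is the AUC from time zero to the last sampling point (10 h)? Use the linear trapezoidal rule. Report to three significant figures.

Trapezoidal AUC_0→10:
  [0→1]: (0.0+482.2)/2 × 1 = 241.1
  [1→2]: (482.2+329.8)/2 × 1 = 406.0
  [2→3.5]: (329.8+170.5)/2 × 1.5 = 375.225
  [3.5→9.5]: (170.5+12.0)/2 × 6 = 547.5
  [9.5→10]: (12.0+9.6)/2 × 0.5 = 5.4
  Sum = 1575.225 ng/mL·h

AUC = 1580 ng/mL·h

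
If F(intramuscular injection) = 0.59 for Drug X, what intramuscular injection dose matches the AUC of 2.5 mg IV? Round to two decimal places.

D_intramuscular = 4.24 mg

For equal systemic exposure: F × D_ev = D_iv
D_ev = D_iv / F = 2.5 / 0.59 = 4.23729 mg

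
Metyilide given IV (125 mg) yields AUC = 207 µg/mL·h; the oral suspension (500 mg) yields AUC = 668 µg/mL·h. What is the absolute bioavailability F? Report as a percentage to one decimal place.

F = (AUC_ev / D_ev) / (AUC_iv / D_iv)
  = (668/500) / (207/125)
  = 1.336 / 1.656 = 0.8068
  = 80.68%

F = 80.7%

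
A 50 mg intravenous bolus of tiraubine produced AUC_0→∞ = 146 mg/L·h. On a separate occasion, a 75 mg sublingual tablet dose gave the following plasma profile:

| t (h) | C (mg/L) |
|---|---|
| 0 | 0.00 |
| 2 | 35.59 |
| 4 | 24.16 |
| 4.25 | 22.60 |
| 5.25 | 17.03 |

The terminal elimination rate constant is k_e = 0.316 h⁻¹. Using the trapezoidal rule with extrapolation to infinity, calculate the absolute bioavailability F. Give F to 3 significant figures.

Trapezoidal AUC_0→5.25 (sublingual tablet):
  [0→2]: (0.00+35.59)/2 × 2 = 35.59
  [2→4]: (35.59+24.16)/2 × 2 = 59.75
  [4→4.25]: (24.16+22.60)/2 × 0.25 = 5.845
  [4.25→5.25]: (22.60+17.03)/2 × 1 = 19.815
  Sum = 121.0 mg/L·h
Tail: C_last/k_e = 17.03/0.316 = 53.892
AUC_0→∞ (sublingual tablet) = 121.0 + 53.892 = 174.892 mg/L·h
F = (AUC_ev/D_ev)/(AUC_iv/D_iv) = (174.892/75)/(146/50) = 2.33189/2.92 = 0.7986

F = 0.799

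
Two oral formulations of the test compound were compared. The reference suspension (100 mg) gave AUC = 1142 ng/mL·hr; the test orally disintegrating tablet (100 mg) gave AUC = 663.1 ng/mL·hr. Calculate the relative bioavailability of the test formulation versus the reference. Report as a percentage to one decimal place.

F_rel = (AUC_test/D_test) / (AUC_ref/D_ref)
      = (663.1/100) / (1142/100)
      = 6.631 / 11.42 = 0.5806 = 58.06%

F_rel = 58.1%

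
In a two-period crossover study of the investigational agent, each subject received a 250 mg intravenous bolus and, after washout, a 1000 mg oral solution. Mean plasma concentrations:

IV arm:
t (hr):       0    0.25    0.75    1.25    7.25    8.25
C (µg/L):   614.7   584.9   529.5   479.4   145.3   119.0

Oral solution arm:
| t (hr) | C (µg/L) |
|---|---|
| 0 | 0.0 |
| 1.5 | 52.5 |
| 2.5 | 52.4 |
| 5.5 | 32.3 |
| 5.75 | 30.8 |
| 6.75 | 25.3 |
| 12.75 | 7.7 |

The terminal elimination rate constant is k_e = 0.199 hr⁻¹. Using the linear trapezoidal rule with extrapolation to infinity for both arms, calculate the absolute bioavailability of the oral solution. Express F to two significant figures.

Trapezoidal AUC_0→8.25 (IV):
  [0→0.25]: (614.7+584.9)/2 × 0.25 = 149.95
  [0.25→0.75]: (584.9+529.5)/2 × 0.5 = 278.6
  [0.75→1.25]: (529.5+479.4)/2 × 0.5 = 252.225
  [1.25→7.25]: (479.4+145.3)/2 × 6 = 1874.1
  [7.25→8.25]: (145.3+119.0)/2 × 1 = 132.15
  Sum = 2687.025 µg/L·hr
IV tail: 119.0/0.199 = 597.990; AUC_iv,0→∞ = 2687.025 + 597.990 = 3285.015 µg/L·hr
Trapezoidal AUC_0→12.75 (oral solution):
  [0→1.5]: (0.0+52.5)/2 × 1.5 = 39.375
  [1.5→2.5]: (52.5+52.4)/2 × 1 = 52.45
  [2.5→5.5]: (52.4+32.3)/2 × 3 = 127.05
  [5.5→5.75]: (32.3+30.8)/2 × 0.25 = 7.8875
  [5.75→6.75]: (30.8+25.3)/2 × 1 = 28.05
  [6.75→12.75]: (25.3+7.7)/2 × 6 = 99.0
  Sum = 353.8125 µg/L·hr
oral solution tail: 7.7/0.199 = 38.693; AUC_ev,0→∞ = 353.8125 + 38.693 = 392.5055 µg/L·hr
F = (AUC_ev/D_ev)/(AUC_iv/D_iv) = (392.5055/1000)/(3285.015/250) = 0.3925055/13.14006 = 0.0299

F = 0.030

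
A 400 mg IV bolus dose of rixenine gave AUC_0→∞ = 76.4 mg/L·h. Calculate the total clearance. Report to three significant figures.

CL = Dose_iv / AUC_0→∞
   = 400 / 76.4 = 5.2356 L/h

CL = 5.24 L/h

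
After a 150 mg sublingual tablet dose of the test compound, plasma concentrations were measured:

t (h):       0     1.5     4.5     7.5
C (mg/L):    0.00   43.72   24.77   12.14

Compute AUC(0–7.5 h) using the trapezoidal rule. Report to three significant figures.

Trapezoidal AUC_0→7.5:
  [0→1.5]: (0.00+43.72)/2 × 1.5 = 32.79
  [1.5→4.5]: (43.72+24.77)/2 × 3 = 102.735
  [4.5→7.5]: (24.77+12.14)/2 × 3 = 55.365
  Sum = 190.89 mg/L·h

AUC = 191 mg/L·h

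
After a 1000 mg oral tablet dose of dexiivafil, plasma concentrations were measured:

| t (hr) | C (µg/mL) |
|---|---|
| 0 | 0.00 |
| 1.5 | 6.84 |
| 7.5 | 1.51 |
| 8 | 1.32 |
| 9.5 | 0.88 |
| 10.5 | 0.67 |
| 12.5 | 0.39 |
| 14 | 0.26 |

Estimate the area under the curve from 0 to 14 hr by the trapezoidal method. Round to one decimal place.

AUC = 34.9 µg/mL·hr

Trapezoidal AUC_0→14:
  [0→1.5]: (0.00+6.84)/2 × 1.5 = 5.13
  [1.5→7.5]: (6.84+1.51)/2 × 6 = 25.05
  [7.5→8]: (1.51+1.32)/2 × 0.5 = 0.7075
  [8→9.5]: (1.32+0.88)/2 × 1.5 = 1.65
  [9.5→10.5]: (0.88+0.67)/2 × 1 = 0.775
  [10.5→12.5]: (0.67+0.39)/2 × 2 = 1.06
  [12.5→14]: (0.39+0.26)/2 × 1.5 = 0.4875
  Sum = 34.86 µg/mL·hr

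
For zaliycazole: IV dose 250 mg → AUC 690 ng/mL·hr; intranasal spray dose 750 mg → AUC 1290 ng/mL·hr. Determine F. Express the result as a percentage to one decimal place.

F = 62.3%

F = (AUC_ev / D_ev) / (AUC_iv / D_iv)
  = (1290/750) / (690/250)
  = 1.72 / 2.76 = 0.6232
  = 62.32%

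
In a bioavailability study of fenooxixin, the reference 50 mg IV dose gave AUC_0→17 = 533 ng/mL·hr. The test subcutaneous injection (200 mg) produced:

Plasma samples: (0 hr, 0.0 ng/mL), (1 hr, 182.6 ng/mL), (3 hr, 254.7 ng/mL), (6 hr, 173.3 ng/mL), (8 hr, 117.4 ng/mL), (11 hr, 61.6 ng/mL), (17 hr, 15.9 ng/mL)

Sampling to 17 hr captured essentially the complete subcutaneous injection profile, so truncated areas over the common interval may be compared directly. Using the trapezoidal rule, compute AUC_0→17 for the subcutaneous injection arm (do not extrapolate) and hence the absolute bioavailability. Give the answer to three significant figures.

F = 0.920

Trapezoidal AUC_0→17 (subcutaneous injection):
  [0→1]: (0.0+182.6)/2 × 1 = 91.3
  [1→3]: (182.6+254.7)/2 × 2 = 437.3
  [3→6]: (254.7+173.3)/2 × 3 = 642.0
  [6→8]: (173.3+117.4)/2 × 2 = 290.7
  [8→11]: (117.4+61.6)/2 × 3 = 268.5
  [11→17]: (61.6+15.9)/2 × 6 = 232.5
  Sum = 1962.3 ng/mL·hr
F = (AUC_ev/D_ev)/(AUC_iv/D_iv) = (1962.3/200)/(533/50) = 9.8115/10.66 = 0.9204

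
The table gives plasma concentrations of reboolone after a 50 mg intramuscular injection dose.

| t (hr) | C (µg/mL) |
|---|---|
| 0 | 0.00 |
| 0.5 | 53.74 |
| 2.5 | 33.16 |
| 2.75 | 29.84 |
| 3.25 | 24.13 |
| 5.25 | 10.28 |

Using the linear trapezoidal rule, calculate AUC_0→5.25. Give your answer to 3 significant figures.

AUC = 156 µg/mL·hr

Trapezoidal AUC_0→5.25:
  [0→0.5]: (0.00+53.74)/2 × 0.5 = 13.435
  [0.5→2.5]: (53.74+33.16)/2 × 2 = 86.9
  [2.5→2.75]: (33.16+29.84)/2 × 0.25 = 7.875
  [2.75→3.25]: (29.84+24.13)/2 × 0.5 = 13.4925
  [3.25→5.25]: (24.13+10.28)/2 × 2 = 34.41
  Sum = 156.1125 µg/mL·hr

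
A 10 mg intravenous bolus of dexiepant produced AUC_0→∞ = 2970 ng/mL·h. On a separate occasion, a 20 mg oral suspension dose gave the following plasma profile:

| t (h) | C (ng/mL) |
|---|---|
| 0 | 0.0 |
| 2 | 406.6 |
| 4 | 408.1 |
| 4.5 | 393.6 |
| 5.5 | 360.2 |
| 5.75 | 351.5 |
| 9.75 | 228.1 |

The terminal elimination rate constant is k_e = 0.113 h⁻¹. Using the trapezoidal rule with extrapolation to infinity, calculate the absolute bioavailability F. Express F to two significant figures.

Trapezoidal AUC_0→9.75 (oral suspension):
  [0→2]: (0.0+406.6)/2 × 2 = 406.6
  [2→4]: (406.6+408.1)/2 × 2 = 814.7
  [4→4.5]: (408.1+393.6)/2 × 0.5 = 200.425
  [4.5→5.5]: (393.6+360.2)/2 × 1 = 376.9
  [5.5→5.75]: (360.2+351.5)/2 × 0.25 = 88.9625
  [5.75→9.75]: (351.5+228.1)/2 × 4 = 1159.2
  Sum = 3046.7875 ng/mL·h
Tail: C_last/k_e = 228.1/0.113 = 2018.584
AUC_0→∞ (oral suspension) = 3046.7875 + 2018.584 = 5065.3715 ng/mL·h
F = (AUC_ev/D_ev)/(AUC_iv/D_iv) = (5065.3715/20)/(2970/10) = 253.269/297 = 0.8528

F = 0.85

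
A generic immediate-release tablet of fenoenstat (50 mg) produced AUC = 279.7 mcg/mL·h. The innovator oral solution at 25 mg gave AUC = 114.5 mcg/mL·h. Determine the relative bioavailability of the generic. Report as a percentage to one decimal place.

F_rel = 122.1%

F_rel = (AUC_test/D_test) / (AUC_ref/D_ref)
      = (279.7/50) / (114.5/25)
      = 5.594 / 4.58 = 1.2214 = 122.14%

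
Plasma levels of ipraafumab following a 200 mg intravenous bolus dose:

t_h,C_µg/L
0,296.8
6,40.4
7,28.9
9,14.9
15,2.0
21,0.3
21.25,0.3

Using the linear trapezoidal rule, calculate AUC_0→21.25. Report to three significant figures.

Trapezoidal AUC_0→21.25:
  [0→6]: (296.8+40.4)/2 × 6 = 1011.6
  [6→7]: (40.4+28.9)/2 × 1 = 34.65
  [7→9]: (28.9+14.9)/2 × 2 = 43.8
  [9→15]: (14.9+2.0)/2 × 6 = 50.7
  [15→21]: (2.0+0.3)/2 × 6 = 6.9
  [21→21.25]: (0.3+0.3)/2 × 0.25 = 0.075
  Sum = 1147.725 µg/L·h

AUC = 1150 µg/L·h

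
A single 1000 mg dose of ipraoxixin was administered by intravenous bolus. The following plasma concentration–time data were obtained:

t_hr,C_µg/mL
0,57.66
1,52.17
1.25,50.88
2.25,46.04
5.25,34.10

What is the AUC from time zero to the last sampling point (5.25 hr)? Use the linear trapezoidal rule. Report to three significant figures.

AUC = 236 µg/mL·hr

Trapezoidal AUC_0→5.25:
  [0→1]: (57.66+52.17)/2 × 1 = 54.915
  [1→1.25]: (52.17+50.88)/2 × 0.25 = 12.88125
  [1.25→2.25]: (50.88+46.04)/2 × 1 = 48.46
  [2.25→5.25]: (46.04+34.10)/2 × 3 = 120.21
  Sum = 236.46625 µg/mL·hr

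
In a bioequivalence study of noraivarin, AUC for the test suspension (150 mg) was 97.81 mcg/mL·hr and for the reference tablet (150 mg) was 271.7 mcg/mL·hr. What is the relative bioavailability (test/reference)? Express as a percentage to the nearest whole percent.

F_rel = 36%

F_rel = (AUC_test/D_test) / (AUC_ref/D_ref)
      = (97.81/150) / (271.7/150)
      = 0.652067 / 1.81133 = 0.3600 = 36.00%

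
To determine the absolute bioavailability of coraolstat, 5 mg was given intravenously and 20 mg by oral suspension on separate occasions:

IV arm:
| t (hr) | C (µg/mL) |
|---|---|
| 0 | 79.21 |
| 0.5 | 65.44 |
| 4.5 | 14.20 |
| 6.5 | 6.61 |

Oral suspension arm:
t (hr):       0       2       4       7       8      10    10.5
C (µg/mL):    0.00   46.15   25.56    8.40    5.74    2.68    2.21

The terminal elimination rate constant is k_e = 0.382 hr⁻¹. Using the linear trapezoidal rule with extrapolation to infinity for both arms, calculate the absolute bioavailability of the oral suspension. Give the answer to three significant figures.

F = 0.205

Trapezoidal AUC_0→6.5 (IV):
  [0→0.5]: (79.21+65.44)/2 × 0.5 = 36.1625
  [0.5→4.5]: (65.44+14.20)/2 × 4 = 159.28
  [4.5→6.5]: (14.20+6.61)/2 × 2 = 20.81
  Sum = 216.2525 µg/mL·hr
IV tail: 6.61/0.382 = 17.304; AUC_iv,0→∞ = 216.2525 + 17.304 = 233.5565 µg/mL·hr
Trapezoidal AUC_0→10.5 (oral suspension):
  [0→2]: (0.00+46.15)/2 × 2 = 46.15
  [2→4]: (46.15+25.56)/2 × 2 = 71.71
  [4→7]: (25.56+8.40)/2 × 3 = 50.94
  [7→8]: (8.40+5.74)/2 × 1 = 7.07
  [8→10]: (5.74+2.68)/2 × 2 = 8.42
  [10→10.5]: (2.68+2.21)/2 × 0.5 = 1.2225
  Sum = 185.5125 µg/mL·hr
oral suspension tail: 2.21/0.382 = 5.785; AUC_ev,0→∞ = 185.5125 + 5.785 = 191.2975 µg/mL·hr
F = (AUC_ev/D_ev)/(AUC_iv/D_iv) = (191.2975/20)/(233.5565/5) = 9.564875/46.7113 = 0.2048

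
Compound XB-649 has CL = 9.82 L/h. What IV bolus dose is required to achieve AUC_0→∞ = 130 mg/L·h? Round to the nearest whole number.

Dose_iv = CL × AUC_0→∞
     = 9.82 × 130 = 1276.6 mg

Dose = 1277 mg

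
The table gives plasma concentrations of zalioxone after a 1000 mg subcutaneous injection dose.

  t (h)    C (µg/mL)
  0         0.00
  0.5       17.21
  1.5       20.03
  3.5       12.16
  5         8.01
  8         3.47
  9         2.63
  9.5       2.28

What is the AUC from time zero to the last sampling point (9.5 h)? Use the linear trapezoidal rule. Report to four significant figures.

AUC = 91.74 µg/mL·h

Trapezoidal AUC_0→9.5:
  [0→0.5]: (0.00+17.21)/2 × 0.5 = 4.3025
  [0.5→1.5]: (17.21+20.03)/2 × 1 = 18.62
  [1.5→3.5]: (20.03+12.16)/2 × 2 = 32.19
  [3.5→5]: (12.16+8.01)/2 × 1.5 = 15.1275
  [5→8]: (8.01+3.47)/2 × 3 = 17.22
  [8→9]: (3.47+2.63)/2 × 1 = 3.05
  [9→9.5]: (2.63+2.28)/2 × 0.5 = 1.2275
  Sum = 91.7375 µg/mL·h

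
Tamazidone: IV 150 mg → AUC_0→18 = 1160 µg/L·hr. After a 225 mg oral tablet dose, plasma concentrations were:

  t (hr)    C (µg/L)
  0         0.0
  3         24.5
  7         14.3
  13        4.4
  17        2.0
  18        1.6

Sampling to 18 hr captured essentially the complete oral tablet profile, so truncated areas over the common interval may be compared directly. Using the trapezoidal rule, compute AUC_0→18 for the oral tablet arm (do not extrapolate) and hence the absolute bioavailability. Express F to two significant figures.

F = 0.11

Trapezoidal AUC_0→18 (oral tablet):
  [0→3]: (0.0+24.5)/2 × 3 = 36.75
  [3→7]: (24.5+14.3)/2 × 4 = 77.6
  [7→13]: (14.3+4.4)/2 × 6 = 56.1
  [13→17]: (4.4+2.0)/2 × 4 = 12.8
  [17→18]: (2.0+1.6)/2 × 1 = 1.8
  Sum = 185.05 µg/L·hr
F = (AUC_ev/D_ev)/(AUC_iv/D_iv) = (185.05/225)/(1160/150) = 0.822444/7.73333 = 0.1064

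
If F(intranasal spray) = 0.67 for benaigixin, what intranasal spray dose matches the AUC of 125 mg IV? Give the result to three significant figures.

For equal systemic exposure: F × D_ev = D_iv
D_ev = D_iv / F = 125 / 0.67 = 186.567 mg

D_intranasal = 187 mg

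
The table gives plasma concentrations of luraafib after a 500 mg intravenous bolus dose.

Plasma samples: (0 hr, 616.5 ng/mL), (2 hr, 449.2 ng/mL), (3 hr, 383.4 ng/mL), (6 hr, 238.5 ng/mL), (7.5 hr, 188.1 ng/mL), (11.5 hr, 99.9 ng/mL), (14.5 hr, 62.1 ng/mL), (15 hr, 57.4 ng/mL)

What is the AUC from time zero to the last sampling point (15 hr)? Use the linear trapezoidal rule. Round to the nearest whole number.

Trapezoidal AUC_0→15:
  [0→2]: (616.5+449.2)/2 × 2 = 1065.7
  [2→3]: (449.2+383.4)/2 × 1 = 416.3
  [3→6]: (383.4+238.5)/2 × 3 = 932.85
  [6→7.5]: (238.5+188.1)/2 × 1.5 = 319.95
  [7.5→11.5]: (188.1+99.9)/2 × 4 = 576.0
  [11.5→14.5]: (99.9+62.1)/2 × 3 = 243.0
  [14.5→15]: (62.1+57.4)/2 × 0.5 = 29.875
  Sum = 3583.675 ng/mL·hr

AUC = 3584 ng/mL·hr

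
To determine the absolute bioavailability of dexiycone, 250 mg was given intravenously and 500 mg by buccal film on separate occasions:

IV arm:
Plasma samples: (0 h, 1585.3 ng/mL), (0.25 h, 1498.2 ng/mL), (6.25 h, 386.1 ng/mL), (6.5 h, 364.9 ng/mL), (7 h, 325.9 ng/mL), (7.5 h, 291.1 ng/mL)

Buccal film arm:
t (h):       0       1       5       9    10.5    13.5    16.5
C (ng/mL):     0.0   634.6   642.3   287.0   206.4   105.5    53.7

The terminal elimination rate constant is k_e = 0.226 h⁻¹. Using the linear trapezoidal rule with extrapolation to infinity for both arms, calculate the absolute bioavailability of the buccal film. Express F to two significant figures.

Trapezoidal AUC_0→7.5 (IV):
  [0→0.25]: (1585.3+1498.2)/2 × 0.25 = 385.4375
  [0.25→6.25]: (1498.2+386.1)/2 × 6 = 5652.9
  [6.25→6.5]: (386.1+364.9)/2 × 0.25 = 93.875
  [6.5→7]: (364.9+325.9)/2 × 0.5 = 172.7
  [7→7.5]: (325.9+291.1)/2 × 0.5 = 154.25
  Sum = 6459.1625 ng/mL·h
IV tail: 291.1/0.226 = 1288.053; AUC_iv,0→∞ = 6459.1625 + 1288.053 = 7747.2155 ng/mL·h
Trapezoidal AUC_0→16.5 (buccal film):
  [0→1]: (0.0+634.6)/2 × 1 = 317.3
  [1→5]: (634.6+642.3)/2 × 4 = 2553.8
  [5→9]: (642.3+287.0)/2 × 4 = 1858.6
  [9→10.5]: (287.0+206.4)/2 × 1.5 = 370.05
  [10.5→13.5]: (206.4+105.5)/2 × 3 = 467.85
  [13.5→16.5]: (105.5+53.7)/2 × 3 = 238.8
  Sum = 5806.4 ng/mL·h
buccal film tail: 53.7/0.226 = 237.611; AUC_ev,0→∞ = 5806.4 + 237.611 = 6044.011 ng/mL·h
F = (AUC_ev/D_ev)/(AUC_iv/D_iv) = (6044.011/500)/(7747.2155/250) = 12.088022/30.988862 = 0.3901

F = 0.39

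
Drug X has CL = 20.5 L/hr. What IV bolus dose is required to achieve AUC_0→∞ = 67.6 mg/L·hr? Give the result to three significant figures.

Dose = 1390 mg

Dose_iv = CL × AUC_0→∞
     = 20.5 × 67.6 = 1385.8 mg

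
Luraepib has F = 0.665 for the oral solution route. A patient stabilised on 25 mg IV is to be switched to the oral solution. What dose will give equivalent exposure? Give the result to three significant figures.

For equal systemic exposure: F × D_ev = D_iv
D_ev = D_iv / F = 25 / 0.665 = 37.594 mg

D_oral = 37.6 mg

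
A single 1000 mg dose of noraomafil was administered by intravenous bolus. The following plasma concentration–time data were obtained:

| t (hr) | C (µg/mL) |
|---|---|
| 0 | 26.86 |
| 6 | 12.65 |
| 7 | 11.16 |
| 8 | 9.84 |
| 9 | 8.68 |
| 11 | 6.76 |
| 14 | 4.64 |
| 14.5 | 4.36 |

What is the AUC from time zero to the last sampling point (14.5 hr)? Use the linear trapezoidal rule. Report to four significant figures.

AUC = 185.0 µg/mL·hr

Trapezoidal AUC_0→14.5:
  [0→6]: (26.86+12.65)/2 × 6 = 118.53
  [6→7]: (12.65+11.16)/2 × 1 = 11.905
  [7→8]: (11.16+9.84)/2 × 1 = 10.5
  [8→9]: (9.84+8.68)/2 × 1 = 9.26
  [9→11]: (8.68+6.76)/2 × 2 = 15.44
  [11→14]: (6.76+4.64)/2 × 3 = 17.1
  [14→14.5]: (4.64+4.36)/2 × 0.5 = 2.25
  Sum = 184.985 µg/mL·hr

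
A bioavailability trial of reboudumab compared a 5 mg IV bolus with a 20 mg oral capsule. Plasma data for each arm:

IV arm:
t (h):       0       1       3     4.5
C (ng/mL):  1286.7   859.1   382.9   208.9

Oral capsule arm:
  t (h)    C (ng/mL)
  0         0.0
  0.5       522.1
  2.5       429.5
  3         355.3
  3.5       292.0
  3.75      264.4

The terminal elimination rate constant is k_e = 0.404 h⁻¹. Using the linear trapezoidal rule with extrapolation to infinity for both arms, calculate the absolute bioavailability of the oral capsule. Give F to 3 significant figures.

Trapezoidal AUC_0→4.5 (IV):
  [0→1]: (1286.7+859.1)/2 × 1 = 1072.9
  [1→3]: (859.1+382.9)/2 × 2 = 1242.0
  [3→4.5]: (382.9+208.9)/2 × 1.5 = 443.85
  Sum = 2758.75 ng/mL·h
IV tail: 208.9/0.404 = 517.079; AUC_iv,0→∞ = 2758.75 + 517.079 = 3275.829 ng/mL·h
Trapezoidal AUC_0→3.75 (oral capsule):
  [0→0.5]: (0.0+522.1)/2 × 0.5 = 130.525
  [0.5→2.5]: (522.1+429.5)/2 × 2 = 951.6
  [2.5→3]: (429.5+355.3)/2 × 0.5 = 196.2
  [3→3.5]: (355.3+292.0)/2 × 0.5 = 161.825
  [3.5→3.75]: (292.0+264.4)/2 × 0.25 = 69.55
  Sum = 1509.7 ng/mL·h
oral capsule tail: 264.4/0.404 = 654.455; AUC_ev,0→∞ = 1509.7 + 654.455 = 2164.155 ng/mL·h
F = (AUC_ev/D_ev)/(AUC_iv/D_iv) = (2164.155/20)/(3275.829/5) = 108.20775/655.1658 = 0.1652

F = 0.165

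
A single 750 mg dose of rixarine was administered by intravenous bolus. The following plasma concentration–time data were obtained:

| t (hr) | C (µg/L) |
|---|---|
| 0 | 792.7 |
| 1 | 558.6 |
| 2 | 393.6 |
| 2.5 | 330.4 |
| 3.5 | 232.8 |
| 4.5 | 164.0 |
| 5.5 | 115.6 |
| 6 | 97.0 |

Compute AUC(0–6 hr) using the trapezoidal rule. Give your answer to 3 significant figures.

AUC = 2010 µg/L·hr

Trapezoidal AUC_0→6:
  [0→1]: (792.7+558.6)/2 × 1 = 675.65
  [1→2]: (558.6+393.6)/2 × 1 = 476.1
  [2→2.5]: (393.6+330.4)/2 × 0.5 = 181.0
  [2.5→3.5]: (330.4+232.8)/2 × 1 = 281.6
  [3.5→4.5]: (232.8+164.0)/2 × 1 = 198.4
  [4.5→5.5]: (164.0+115.6)/2 × 1 = 139.8
  [5.5→6]: (115.6+97.0)/2 × 0.5 = 53.15
  Sum = 2005.7 µg/L·hr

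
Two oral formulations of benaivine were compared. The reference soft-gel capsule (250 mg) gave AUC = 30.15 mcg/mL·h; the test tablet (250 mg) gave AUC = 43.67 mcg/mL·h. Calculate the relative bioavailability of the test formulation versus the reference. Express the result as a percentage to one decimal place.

F_rel = 144.8%

F_rel = (AUC_test/D_test) / (AUC_ref/D_ref)
      = (43.67/250) / (30.15/250)
      = 0.17468 / 0.1206 = 1.4484 = 144.84%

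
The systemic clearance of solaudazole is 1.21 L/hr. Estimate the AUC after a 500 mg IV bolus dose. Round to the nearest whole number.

AUC_0→∞ = Dose_iv / CL
        = 500 / 1.21 = 413.223 mg/L·hr

AUC = 413 mg/L·hr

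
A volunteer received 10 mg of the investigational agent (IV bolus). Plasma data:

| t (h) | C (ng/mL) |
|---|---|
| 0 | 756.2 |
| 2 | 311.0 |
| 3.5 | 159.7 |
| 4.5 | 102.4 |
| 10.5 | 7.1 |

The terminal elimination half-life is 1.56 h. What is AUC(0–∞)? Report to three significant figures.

AUC = 1900 ng/mL·h

Trapezoidal AUC_0→10.5:
  [0→2]: (756.2+311.0)/2 × 2 = 1067.2
  [2→3.5]: (311.0+159.7)/2 × 1.5 = 353.025
  [3.5→4.5]: (159.7+102.4)/2 × 1 = 131.05
  [4.5→10.5]: (102.4+7.1)/2 × 6 = 328.5
  Sum = 1879.775 ng/mL·h
k_e = ln2 / t½ = 0.693147 / 1.56 = 0.4443 h^-1
Extrapolated tail: C_last / k_e = 7.1 / 0.4443 = 15.980
AUC_0→∞ = 1879.775 + 15.980 = 1895.755 ng/mL·h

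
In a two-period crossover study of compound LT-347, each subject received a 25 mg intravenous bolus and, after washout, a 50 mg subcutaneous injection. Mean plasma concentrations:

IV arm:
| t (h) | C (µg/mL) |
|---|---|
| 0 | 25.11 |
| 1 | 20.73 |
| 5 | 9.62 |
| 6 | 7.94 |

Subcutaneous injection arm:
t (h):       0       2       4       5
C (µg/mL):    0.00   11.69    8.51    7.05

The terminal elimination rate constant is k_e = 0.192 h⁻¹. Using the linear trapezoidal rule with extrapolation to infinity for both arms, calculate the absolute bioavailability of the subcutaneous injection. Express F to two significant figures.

Trapezoidal AUC_0→6 (IV):
  [0→1]: (25.11+20.73)/2 × 1 = 22.92
  [1→5]: (20.73+9.62)/2 × 4 = 60.7
  [5→6]: (9.62+7.94)/2 × 1 = 8.78
  Sum = 92.4 µg/mL·h
IV tail: 7.94/0.192 = 41.354; AUC_iv,0→∞ = 92.4 + 41.354 = 133.754 µg/mL·h
Trapezoidal AUC_0→5 (subcutaneous injection):
  [0→2]: (0.00+11.69)/2 × 2 = 11.69
  [2→4]: (11.69+8.51)/2 × 2 = 20.2
  [4→5]: (8.51+7.05)/2 × 1 = 7.78
  Sum = 39.67 µg/mL·h
subcutaneous injection tail: 7.05/0.192 = 36.719; AUC_ev,0→∞ = 39.67 + 36.719 = 76.389 µg/mL·h
F = (AUC_ev/D_ev)/(AUC_iv/D_iv) = (76.389/50)/(133.754/25) = 1.52778/5.35016 = 0.2856

F = 0.29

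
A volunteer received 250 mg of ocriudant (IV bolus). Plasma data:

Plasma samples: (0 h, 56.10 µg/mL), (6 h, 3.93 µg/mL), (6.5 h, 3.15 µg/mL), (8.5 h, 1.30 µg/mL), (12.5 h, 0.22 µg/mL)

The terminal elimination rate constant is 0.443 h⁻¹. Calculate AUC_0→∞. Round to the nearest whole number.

AUC = 190 µg/mL·h

Trapezoidal AUC_0→12.5:
  [0→6]: (56.10+3.93)/2 × 6 = 180.09
  [6→6.5]: (3.93+3.15)/2 × 0.5 = 1.77
  [6.5→8.5]: (3.15+1.30)/2 × 2 = 4.45
  [8.5→12.5]: (1.30+0.22)/2 × 4 = 3.04
  Sum = 189.35 µg/mL·h
Extrapolated tail: C_last / k_e = 0.22 / 0.443 = 0.497
AUC_0→∞ = 189.35 + 0.497 = 189.847 µg/mL·h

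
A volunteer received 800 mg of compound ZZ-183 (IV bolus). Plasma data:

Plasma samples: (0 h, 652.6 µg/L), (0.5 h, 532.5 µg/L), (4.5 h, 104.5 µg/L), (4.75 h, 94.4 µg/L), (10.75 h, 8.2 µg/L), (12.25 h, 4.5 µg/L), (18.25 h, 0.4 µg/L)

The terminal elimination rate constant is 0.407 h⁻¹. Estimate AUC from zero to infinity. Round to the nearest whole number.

Trapezoidal AUC_0→18.25:
  [0→0.5]: (652.6+532.5)/2 × 0.5 = 296.275
  [0.5→4.5]: (532.5+104.5)/2 × 4 = 1274.0
  [4.5→4.75]: (104.5+94.4)/2 × 0.25 = 24.8625
  [4.75→10.75]: (94.4+8.2)/2 × 6 = 307.8
  [10.75→12.25]: (8.2+4.5)/2 × 1.5 = 9.525
  [12.25→18.25]: (4.5+0.4)/2 × 6 = 14.7
  Sum = 1927.1625 µg/L·h
Extrapolated tail: C_last / k_e = 0.4 / 0.407 = 0.983
AUC_0→∞ = 1927.1625 + 0.983 = 1928.1455 µg/L·h

AUC = 1928 µg/L·h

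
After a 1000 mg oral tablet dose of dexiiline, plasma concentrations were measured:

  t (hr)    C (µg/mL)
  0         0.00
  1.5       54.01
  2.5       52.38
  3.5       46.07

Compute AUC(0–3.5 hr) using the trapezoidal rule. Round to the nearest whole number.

AUC = 143 µg/mL·hr

Trapezoidal AUC_0→3.5:
  [0→1.5]: (0.00+54.01)/2 × 1.5 = 40.5075
  [1.5→2.5]: (54.01+52.38)/2 × 1 = 53.195
  [2.5→3.5]: (52.38+46.07)/2 × 1 = 49.225
  Sum = 142.9275 µg/mL·hr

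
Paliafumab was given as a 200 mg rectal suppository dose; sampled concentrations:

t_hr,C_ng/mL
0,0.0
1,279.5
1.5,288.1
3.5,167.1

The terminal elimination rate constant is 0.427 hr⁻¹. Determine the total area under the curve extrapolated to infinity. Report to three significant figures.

Trapezoidal AUC_0→3.5:
  [0→1]: (0.0+279.5)/2 × 1 = 139.75
  [1→1.5]: (279.5+288.1)/2 × 0.5 = 141.9
  [1.5→3.5]: (288.1+167.1)/2 × 2 = 455.2
  Sum = 736.85 ng/mL·hr
Extrapolated tail: C_last / k_e = 167.1 / 0.427 = 391.335
AUC_0→∞ = 736.85 + 391.335 = 1128.185 ng/mL·hr

AUC = 1130 ng/mL·hr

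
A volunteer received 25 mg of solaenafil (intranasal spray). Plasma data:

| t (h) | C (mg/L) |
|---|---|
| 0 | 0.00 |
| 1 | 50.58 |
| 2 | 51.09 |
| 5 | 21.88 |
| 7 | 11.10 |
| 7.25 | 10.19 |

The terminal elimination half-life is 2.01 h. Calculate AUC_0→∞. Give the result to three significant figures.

Trapezoidal AUC_0→7.25:
  [0→1]: (0.00+50.58)/2 × 1 = 25.29
  [1→2]: (50.58+51.09)/2 × 1 = 50.835
  [2→5]: (51.09+21.88)/2 × 3 = 109.455
  [5→7]: (21.88+11.10)/2 × 2 = 32.98
  [7→7.25]: (11.10+10.19)/2 × 0.25 = 2.66125
  Sum = 221.22125 mg/L·h
k_e = ln2 / t½ = 0.693147 / 2.01 = 0.3448 h^-1
Extrapolated tail: C_last / k_e = 10.19 / 0.3448 = 29.553
AUC_0→∞ = 221.22125 + 29.553 = 250.77425 mg/L·h

AUC = 251 mg/L·h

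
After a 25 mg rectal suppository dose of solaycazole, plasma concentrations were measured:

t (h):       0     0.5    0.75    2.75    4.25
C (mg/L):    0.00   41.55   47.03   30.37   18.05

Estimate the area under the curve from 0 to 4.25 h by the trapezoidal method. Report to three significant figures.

Trapezoidal AUC_0→4.25:
  [0→0.5]: (0.00+41.55)/2 × 0.5 = 10.3875
  [0.5→0.75]: (41.55+47.03)/2 × 0.25 = 11.0725
  [0.75→2.75]: (47.03+30.37)/2 × 2 = 77.4
  [2.75→4.25]: (30.37+18.05)/2 × 1.5 = 36.315
  Sum = 135.175 mg/L·h

AUC = 135 mg/L·h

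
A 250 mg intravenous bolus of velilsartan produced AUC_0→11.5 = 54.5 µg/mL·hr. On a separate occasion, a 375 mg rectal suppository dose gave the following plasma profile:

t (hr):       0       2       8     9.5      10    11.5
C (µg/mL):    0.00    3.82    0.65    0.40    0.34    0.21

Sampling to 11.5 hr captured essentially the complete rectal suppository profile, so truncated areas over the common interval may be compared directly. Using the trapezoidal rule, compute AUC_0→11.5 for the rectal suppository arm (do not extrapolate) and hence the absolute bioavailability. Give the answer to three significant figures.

Trapezoidal AUC_0→11.5 (rectal suppository):
  [0→2]: (0.00+3.82)/2 × 2 = 3.82
  [2→8]: (3.82+0.65)/2 × 6 = 13.41
  [8→9.5]: (0.65+0.40)/2 × 1.5 = 0.7875
  [9.5→10]: (0.40+0.34)/2 × 0.5 = 0.185
  [10→11.5]: (0.34+0.21)/2 × 1.5 = 0.4125
  Sum = 18.615 µg/mL·hr
F = (AUC_ev/D_ev)/(AUC_iv/D_iv) = (18.615/375)/(54.5/250) = 0.04964/0.218 = 0.2277

F = 0.228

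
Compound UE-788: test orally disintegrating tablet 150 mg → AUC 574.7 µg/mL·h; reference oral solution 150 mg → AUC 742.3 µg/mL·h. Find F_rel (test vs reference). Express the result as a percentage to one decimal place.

F_rel = (AUC_test/D_test) / (AUC_ref/D_ref)
      = (574.7/150) / (742.3/150)
      = 3.83133 / 4.94867 = 0.7742 = 77.42%

F_rel = 77.4%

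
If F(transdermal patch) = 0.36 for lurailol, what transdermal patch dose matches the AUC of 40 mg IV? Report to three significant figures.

For equal systemic exposure: F × D_ev = D_iv
D_ev = D_iv / F = 40 / 0.36 = 111.111 mg

D_transdermal = 111 mg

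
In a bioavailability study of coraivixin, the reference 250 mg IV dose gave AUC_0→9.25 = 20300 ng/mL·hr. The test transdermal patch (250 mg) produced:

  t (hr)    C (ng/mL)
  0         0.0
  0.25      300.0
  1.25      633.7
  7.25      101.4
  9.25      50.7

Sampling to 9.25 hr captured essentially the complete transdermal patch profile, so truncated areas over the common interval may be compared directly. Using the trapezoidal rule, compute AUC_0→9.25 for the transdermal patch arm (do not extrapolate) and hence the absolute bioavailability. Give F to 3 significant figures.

Trapezoidal AUC_0→9.25 (transdermal patch):
  [0→0.25]: (0.0+300.0)/2 × 0.25 = 37.5
  [0.25→1.25]: (300.0+633.7)/2 × 1 = 466.85
  [1.25→7.25]: (633.7+101.4)/2 × 6 = 2205.3
  [7.25→9.25]: (101.4+50.7)/2 × 2 = 152.1
  Sum = 2861.75 ng/mL·hr
F = (AUC_ev/D_ev)/(AUC_iv/D_iv) = (2861.75/250)/(20300/250) = 11.447/81.2 = 0.1410

F = 0.141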